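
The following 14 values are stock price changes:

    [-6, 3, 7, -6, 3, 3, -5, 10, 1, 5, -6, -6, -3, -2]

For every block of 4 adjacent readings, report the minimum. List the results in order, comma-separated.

-6, -6, -6, -6, -5, -5, -5, -6, -6, -6, -6

Sliding a size-4 window across the 14 values:
(-6, 3, 7, -6) → min -6
(3, 7, -6, 3) → min -6
(7, -6, 3, 3) → min -6
(-6, 3, 3, -5) → min -6
(3, 3, -5, 10) → min -5
(3, -5, 10, 1) → min -5
(-5, 10, 1, 5) → min -5
(10, 1, 5, -6) → min -6
(1, 5, -6, -6) → min -6
(5, -6, -6, -3) → min -6
(-6, -6, -3, -2) → min -6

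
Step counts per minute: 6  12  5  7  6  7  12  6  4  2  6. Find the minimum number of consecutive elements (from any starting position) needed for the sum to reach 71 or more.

11

add 6: running sum 6 < 71
add 12: running sum 18 < 71
add 5: running sum 23 < 71
add 7: running sum 30 < 71
add 6: running sum 36 < 71
add 7: running sum 43 < 71
add 12: running sum 55 < 71
add 6: running sum 61 < 71
add 4: running sum 65 < 71
add 2: running sum 67 < 71
end 10: [6, 12, 5, 7, 6, 7, 12, 6, 4, 2, 6] sum 73, len 11
Shortest qualifying length: 11.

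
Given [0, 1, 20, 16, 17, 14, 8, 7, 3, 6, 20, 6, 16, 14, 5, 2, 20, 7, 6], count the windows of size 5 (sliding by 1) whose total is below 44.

(0, 1, 20, 16, 17) → sum 54
(1, 20, 16, 17, 14) → sum 68
(20, 16, 17, 14, 8) → sum 75
(16, 17, 14, 8, 7) → sum 62
(17, 14, 8, 7, 3) → sum 49
(14, 8, 7, 3, 6) → sum 38  < 44 ✓
(8, 7, 3, 6, 20) → sum 44
(7, 3, 6, 20, 6) → sum 42  < 44 ✓
(3, 6, 20, 6, 16) → sum 51
(6, 20, 6, 16, 14) → sum 62
(20, 6, 16, 14, 5) → sum 61
(6, 16, 14, 5, 2) → sum 43  < 44 ✓
(16, 14, 5, 2, 20) → sum 57
(14, 5, 2, 20, 7) → sum 48
(5, 2, 20, 7, 6) → sum 40  < 44 ✓
4 windows satisfy the condition.

4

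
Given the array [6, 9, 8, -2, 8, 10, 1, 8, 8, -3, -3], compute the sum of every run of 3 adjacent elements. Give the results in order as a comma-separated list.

Sliding a size-3 window across the 11 values:
[6, 9, 8] → sum 23
[9, 8, -2] → sum 15
[8, -2, 8] → sum 14
[-2, 8, 10] → sum 16
[8, 10, 1] → sum 19
[10, 1, 8] → sum 19
[1, 8, 8] → sum 17
[8, 8, -3] → sum 13
[8, -3, -3] → sum 2

23, 15, 14, 16, 19, 19, 17, 13, 2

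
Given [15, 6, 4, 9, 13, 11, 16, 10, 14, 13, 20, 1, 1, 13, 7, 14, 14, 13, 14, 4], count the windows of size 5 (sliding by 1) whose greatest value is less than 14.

1

(15, 6, 4, 9, 13) → max 15
(6, 4, 9, 13, 11) → max 13  < 14 ✓
(4, 9, 13, 11, 16) → max 16
(9, 13, 11, 16, 10) → max 16
(13, 11, 16, 10, 14) → max 16
(11, 16, 10, 14, 13) → max 16
(16, 10, 14, 13, 20) → max 20
(10, 14, 13, 20, 1) → max 20
(14, 13, 20, 1, 1) → max 20
(13, 20, 1, 1, 13) → max 20
(20, 1, 1, 13, 7) → max 20
(1, 1, 13, 7, 14) → max 14
(1, 13, 7, 14, 14) → max 14
(13, 7, 14, 14, 13) → max 14
(7, 14, 14, 13, 14) → max 14
(14, 14, 13, 14, 4) → max 14
1 window satisfy the condition.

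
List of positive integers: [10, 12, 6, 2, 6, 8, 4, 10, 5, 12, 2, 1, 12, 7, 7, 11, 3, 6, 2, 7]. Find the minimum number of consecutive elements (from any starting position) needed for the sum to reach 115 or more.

add 10: running sum 10 < 115
add 12: running sum 22 < 115
add 6: running sum 28 < 115
add 2: running sum 30 < 115
add 6: running sum 36 < 115
add 8: running sum 44 < 115
add 4: running sum 48 < 115
add 10: running sum 58 < 115
add 5: running sum 63 < 115
add 12: running sum 75 < 115
add 2: running sum 77 < 115
add 1: running sum 78 < 115
add 12: running sum 90 < 115
add 7: running sum 97 < 115
add 7: running sum 104 < 115
end 15: [10, 12, 6, 2, 6, 8, 4, 10, 5, 12, 2, 1, 12, 7, 7, 11] sum 115, len 16
end 16: [10, 12, 6, 2, 6, 8, 4, 10, 5, 12, 2, 1, 12, 7, 7, 11, 3] sum 118, len 17
end 17: [10, 12, 6, 2, 6, 8, 4, 10, 5, 12, 2, 1, 12, 7, 7, 11, 3, 6] sum 124, len 18
end 18: [12, 6, 2, 6, 8, 4, 10, 5, 12, 2, 1, 12, 7, 7, 11, 3, 6, 2] sum 116, len 18
end 19: [12, 6, 2, 6, 8, 4, 10, 5, 12, 2, 1, 12, 7, 7, 11, 3, 6, 2, 7] sum 123, len 19
Shortest qualifying length: 16.

16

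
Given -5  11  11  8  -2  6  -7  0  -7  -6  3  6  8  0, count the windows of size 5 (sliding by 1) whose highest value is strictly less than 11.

7

[-5, 11, 11, 8, -2] → max 11
[11, 11, 8, -2, 6] → max 11
[11, 8, -2, 6, -7] → max 11
[8, -2, 6, -7, 0] → max 8  < 11 ✓
[-2, 6, -7, 0, -7] → max 6  < 11 ✓
[6, -7, 0, -7, -6] → max 6  < 11 ✓
[-7, 0, -7, -6, 3] → max 3  < 11 ✓
[0, -7, -6, 3, 6] → max 6  < 11 ✓
[-7, -6, 3, 6, 8] → max 8  < 11 ✓
[-6, 3, 6, 8, 0] → max 8  < 11 ✓
7 windows satisfy the condition.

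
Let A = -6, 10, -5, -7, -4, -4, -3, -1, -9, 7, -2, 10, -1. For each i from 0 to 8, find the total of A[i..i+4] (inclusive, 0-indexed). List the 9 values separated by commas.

-12, -10, -23, -19, -21, -10, -8, 5, 5

Sliding a size-5 window across the 13 values:
[-6, 10, -5, -7, -4] → sum -12
[10, -5, -7, -4, -4] → sum -10
[-5, -7, -4, -4, -3] → sum -23
[-7, -4, -4, -3, -1] → sum -19
[-4, -4, -3, -1, -9] → sum -21
[-4, -3, -1, -9, 7] → sum -10
[-3, -1, -9, 7, -2] → sum -8
[-1, -9, 7, -2, 10] → sum 5
[-9, 7, -2, 10, -1] → sum 5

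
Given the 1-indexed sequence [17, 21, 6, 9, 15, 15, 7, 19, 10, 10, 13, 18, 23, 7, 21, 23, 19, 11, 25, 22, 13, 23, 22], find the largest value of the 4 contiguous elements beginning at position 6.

Elements at indices 6..9: 15, 7, 19, 10
max(15, 7, 19, 10) = 19

19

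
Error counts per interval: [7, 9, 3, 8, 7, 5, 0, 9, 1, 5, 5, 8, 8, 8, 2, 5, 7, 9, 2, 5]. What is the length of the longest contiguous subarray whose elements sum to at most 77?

14

→ 7: sum 7, len 1
→ 9: sum 16, len 2
→ 3: sum 19, len 3
→ 8: sum 27, len 4
→ 7: sum 34, len 5
→ 5: sum 39, len 6
→ 0: sum 39, len 7
→ 9: sum 48, len 8
→ 1: sum 49, len 9
→ 5: sum 54, len 10
→ 5: sum 59, len 11
→ 8: sum 67, len 12
→ 8: sum 75, len 13
→ 8 (dropped 7): sum 76, len 13
→ 2 (dropped 9): sum 69, len 13
→ 5: sum 74, len 14
→ 7 (dropped 3, 8): sum 70, len 13
→ 9 (dropped 7): sum 72, len 13
→ 2: sum 74, len 14
→ 5 (dropped 5): sum 74, len 14
Longest length seen: 14.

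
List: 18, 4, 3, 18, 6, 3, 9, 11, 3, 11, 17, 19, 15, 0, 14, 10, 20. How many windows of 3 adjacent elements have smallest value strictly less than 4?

(18, 4, 3) → min 3  < 4 ✓
(4, 3, 18) → min 3  < 4 ✓
(3, 18, 6) → min 3  < 4 ✓
(18, 6, 3) → min 3  < 4 ✓
(6, 3, 9) → min 3  < 4 ✓
(3, 9, 11) → min 3  < 4 ✓
(9, 11, 3) → min 3  < 4 ✓
(11, 3, 11) → min 3  < 4 ✓
(3, 11, 17) → min 3  < 4 ✓
(11, 17, 19) → min 11
(17, 19, 15) → min 15
(19, 15, 0) → min 0  < 4 ✓
(15, 0, 14) → min 0  < 4 ✓
(0, 14, 10) → min 0  < 4 ✓
(14, 10, 20) → min 10
12 windows satisfy the condition.

12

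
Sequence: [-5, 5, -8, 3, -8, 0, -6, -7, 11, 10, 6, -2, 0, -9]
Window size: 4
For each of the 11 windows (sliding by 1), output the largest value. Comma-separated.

5, 5, 3, 3, 0, 11, 11, 11, 11, 10, 6

(-5, 5, -8, 3) → max 5
(5, -8, 3, -8) → max 5
(-8, 3, -8, 0) → max 3
(3, -8, 0, -6) → max 3
(-8, 0, -6, -7) → max 0
(0, -6, -7, 11) → max 11
(-6, -7, 11, 10) → max 11
(-7, 11, 10, 6) → max 11
(11, 10, 6, -2) → max 11
(10, 6, -2, 0) → max 10
(6, -2, 0, -9) → max 6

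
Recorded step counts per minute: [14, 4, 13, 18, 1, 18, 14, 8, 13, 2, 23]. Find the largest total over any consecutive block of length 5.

64

[14, 4, 13, 18, 1] → sum 50
[4, 13, 18, 1, 18] → sum 54
[13, 18, 1, 18, 14] → sum 64
[18, 1, 18, 14, 8] → sum 59
[1, 18, 14, 8, 13] → sum 54
[18, 14, 8, 13, 2] → sum 55
[14, 8, 13, 2, 23] → sum 60
Largest of these is 64.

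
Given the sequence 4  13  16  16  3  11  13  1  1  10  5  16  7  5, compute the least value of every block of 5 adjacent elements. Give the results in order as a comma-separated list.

3, 3, 3, 1, 1, 1, 1, 1, 1, 5

Sliding a size-5 window across the 14 values:
4 13 16 16 3 → min 3
13 16 16 3 11 → min 3
16 16 3 11 13 → min 3
16 3 11 13 1 → min 1
3 11 13 1 1 → min 1
11 13 1 1 10 → min 1
13 1 1 10 5 → min 1
1 1 10 5 16 → min 1
1 10 5 16 7 → min 1
10 5 16 7 5 → min 5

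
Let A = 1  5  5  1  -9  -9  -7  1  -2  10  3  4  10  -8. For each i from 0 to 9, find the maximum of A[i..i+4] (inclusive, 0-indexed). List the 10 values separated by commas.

1 5 5 1 -9 → max 5
5 5 1 -9 -9 → max 5
5 1 -9 -9 -7 → max 5
1 -9 -9 -7 1 → max 1
-9 -9 -7 1 -2 → max 1
-9 -7 1 -2 10 → max 10
-7 1 -2 10 3 → max 10
1 -2 10 3 4 → max 10
-2 10 3 4 10 → max 10
10 3 4 10 -8 → max 10

5, 5, 5, 1, 1, 10, 10, 10, 10, 10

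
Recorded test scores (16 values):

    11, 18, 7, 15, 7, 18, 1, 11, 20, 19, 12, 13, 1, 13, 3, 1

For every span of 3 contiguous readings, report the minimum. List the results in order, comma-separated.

[11, 18, 7] → min 7
[18, 7, 15] → min 7
[7, 15, 7] → min 7
[15, 7, 18] → min 7
[7, 18, 1] → min 1
[18, 1, 11] → min 1
[1, 11, 20] → min 1
[11, 20, 19] → min 11
[20, 19, 12] → min 12
[19, 12, 13] → min 12
[12, 13, 1] → min 1
[13, 1, 13] → min 1
[1, 13, 3] → min 1
[13, 3, 1] → min 1

7, 7, 7, 7, 1, 1, 1, 11, 12, 12, 1, 1, 1, 1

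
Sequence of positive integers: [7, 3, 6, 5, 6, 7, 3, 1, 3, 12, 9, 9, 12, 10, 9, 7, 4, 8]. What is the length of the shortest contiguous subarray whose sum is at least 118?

18

Extend right; whenever the sum reaches 118, record the length and shrink from the left:
add 7: running sum 7 < 118
add 3: running sum 10 < 118
add 6: running sum 16 < 118
add 5: running sum 21 < 118
add 6: running sum 27 < 118
add 7: running sum 34 < 118
add 3: running sum 37 < 118
add 1: running sum 38 < 118
add 3: running sum 41 < 118
add 12: running sum 53 < 118
add 9: running sum 62 < 118
add 9: running sum 71 < 118
add 12: running sum 83 < 118
add 10: running sum 93 < 118
add 9: running sum 102 < 118
add 7: running sum 109 < 118
add 4: running sum 113 < 118
add 8: shortest ending here [7, 3, 6, 5, 6, 7, 3, 1, 3, 12, 9, 9, 12, 10, 9, 7, 4, 8] sum 121, len 18
Shortest qualifying length: 18.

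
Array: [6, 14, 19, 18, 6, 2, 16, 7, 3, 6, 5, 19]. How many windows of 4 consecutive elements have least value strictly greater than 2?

5

(6, 14, 19, 18) → min 6  > 2 ✓
(14, 19, 18, 6) → min 6  > 2 ✓
(19, 18, 6, 2) → min 2
(18, 6, 2, 16) → min 2
(6, 2, 16, 7) → min 2
(2, 16, 7, 3) → min 2
(16, 7, 3, 6) → min 3  > 2 ✓
(7, 3, 6, 5) → min 3  > 2 ✓
(3, 6, 5, 19) → min 3  > 2 ✓
5 windows satisfy the condition.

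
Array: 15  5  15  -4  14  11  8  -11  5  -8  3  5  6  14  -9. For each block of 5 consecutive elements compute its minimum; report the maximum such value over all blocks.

Each size-5 window and its min:
[15, 5, 15, -4, 14] → min -4
[5, 15, -4, 14, 11] → min -4
[15, -4, 14, 11, 8] → min -4
[-4, 14, 11, 8, -11] → min -11
[14, 11, 8, -11, 5] → min -11
[11, 8, -11, 5, -8] → min -11
[8, -11, 5, -8, 3] → min -11
[-11, 5, -8, 3, 5] → min -11
[5, -8, 3, 5, 6] → min -8
[-8, 3, 5, 6, 14] → min -8
[3, 5, 6, 14, -9] → min -9
Maximum of these is -4.

-4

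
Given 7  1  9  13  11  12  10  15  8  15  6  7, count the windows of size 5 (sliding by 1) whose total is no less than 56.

3

7 1 9 13 11 → sum 41
1 9 13 11 12 → sum 46
9 13 11 12 10 → sum 55
13 11 12 10 15 → sum 61  ≥ 56 ✓
11 12 10 15 8 → sum 56  ≥ 56 ✓
12 10 15 8 15 → sum 60  ≥ 56 ✓
10 15 8 15 6 → sum 54
15 8 15 6 7 → sum 51
3 windows satisfy the condition.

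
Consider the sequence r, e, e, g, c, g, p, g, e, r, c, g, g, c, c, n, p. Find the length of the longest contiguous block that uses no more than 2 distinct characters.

add r: window [r] (1 distinct), len 1
add e: window [r, e] (2 distinct), len 2
add e: window [r, e, e] (2 distinct), len 3
add g: window [e, e, g] (2 distinct), len 3
add c: window [g, c] (2 distinct), len 2
add g: window [g, c, g] (2 distinct), len 3
add p: window [g, p] (2 distinct), len 2
add g: window [g, p, g] (2 distinct), len 3
add e: window [g, e] (2 distinct), len 2
add r: window [e, r] (2 distinct), len 2
add c: window [r, c] (2 distinct), len 2
add g: window [c, g] (2 distinct), len 2
add g: window [c, g, g] (2 distinct), len 3
add c: window [c, g, g, c] (2 distinct), len 4
add c: window [c, g, g, c, c] (2 distinct), len 5
add n: window [c, c, n] (2 distinct), len 3
add p: window [n, p] (2 distinct), len 2
Longest length with ≤2 distinct: 5.

5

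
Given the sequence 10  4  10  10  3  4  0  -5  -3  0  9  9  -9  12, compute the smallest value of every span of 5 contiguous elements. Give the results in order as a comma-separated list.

10 4 10 10 3 → min 3
4 10 10 3 4 → min 3
10 10 3 4 0 → min 0
10 3 4 0 -5 → min -5
3 4 0 -5 -3 → min -5
4 0 -5 -3 0 → min -5
0 -5 -3 0 9 → min -5
-5 -3 0 9 9 → min -5
-3 0 9 9 -9 → min -9
0 9 9 -9 12 → min -9

3, 3, 0, -5, -5, -5, -5, -5, -9, -9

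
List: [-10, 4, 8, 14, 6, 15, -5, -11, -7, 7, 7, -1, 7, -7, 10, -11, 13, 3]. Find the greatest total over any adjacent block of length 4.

43

(-10, 4, 8, 14) → sum 16
(4, 8, 14, 6) → sum 32
(8, 14, 6, 15) → sum 43
(14, 6, 15, -5) → sum 30
(6, 15, -5, -11) → sum 5
(15, -5, -11, -7) → sum -8
(-5, -11, -7, 7) → sum -16
(-11, -7, 7, 7) → sum -4
(-7, 7, 7, -1) → sum 6
(7, 7, -1, 7) → sum 20
(7, -1, 7, -7) → sum 6
(-1, 7, -7, 10) → sum 9
(7, -7, 10, -11) → sum -1
(-7, 10, -11, 13) → sum 5
(10, -11, 13, 3) → sum 15
Greatest of these is 43.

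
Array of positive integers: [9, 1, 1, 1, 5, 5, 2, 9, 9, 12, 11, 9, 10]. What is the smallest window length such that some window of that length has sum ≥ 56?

add 9: running sum 9 < 56
add 1: running sum 10 < 56
add 1: running sum 11 < 56
add 1: running sum 12 < 56
add 5: running sum 17 < 56
add 5: running sum 22 < 56
add 2: running sum 24 < 56
add 9: running sum 33 < 56
add 9: running sum 42 < 56
add 12: running sum 54 < 56
end 10: [1, 1, 1, 5, 5, 2, 9, 9, 12, 11] sum 56, len 10
end 11: [5, 2, 9, 9, 12, 11, 9] sum 57, len 7
end 12: [9, 9, 12, 11, 9, 10] sum 60, len 6
Shortest qualifying length: 6.

6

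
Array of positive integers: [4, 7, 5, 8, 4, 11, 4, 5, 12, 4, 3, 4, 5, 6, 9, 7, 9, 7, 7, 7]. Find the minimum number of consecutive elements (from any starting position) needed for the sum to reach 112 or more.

17

Extend right; whenever the sum reaches 112, record the length and shrink from the left:
add 4: running sum 4 < 112
add 7: running sum 11 < 112
add 5: running sum 16 < 112
add 8: running sum 24 < 112
add 4: running sum 28 < 112
add 11: running sum 39 < 112
add 4: running sum 43 < 112
add 5: running sum 48 < 112
add 12: running sum 60 < 112
add 4: running sum 64 < 112
add 3: running sum 67 < 112
add 4: running sum 71 < 112
add 5: running sum 76 < 112
add 6: running sum 82 < 112
add 9: running sum 91 < 112
add 7: running sum 98 < 112
add 9: running sum 107 < 112
add 7: shortest ending here [4, 7, 5, 8, 4, 11, 4, 5, 12, 4, 3, 4, 5, 6, 9, 7, 9, 7] sum 114, len 18
add 7: shortest ending here [7, 5, 8, 4, 11, 4, 5, 12, 4, 3, 4, 5, 6, 9, 7, 9, 7, 7] sum 117, len 18
add 7: shortest ending here [8, 4, 11, 4, 5, 12, 4, 3, 4, 5, 6, 9, 7, 9, 7, 7, 7] sum 112, len 17
Shortest qualifying length: 17.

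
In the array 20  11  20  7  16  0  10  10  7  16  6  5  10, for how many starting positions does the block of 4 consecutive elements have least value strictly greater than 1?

6

(20, 11, 20, 7) → min 7  > 1 ✓
(11, 20, 7, 16) → min 7  > 1 ✓
(20, 7, 16, 0) → min 0
(7, 16, 0, 10) → min 0
(16, 0, 10, 10) → min 0
(0, 10, 10, 7) → min 0
(10, 10, 7, 16) → min 7  > 1 ✓
(10, 7, 16, 6) → min 6  > 1 ✓
(7, 16, 6, 5) → min 5  > 1 ✓
(16, 6, 5, 10) → min 5  > 1 ✓
6 windows satisfy the condition.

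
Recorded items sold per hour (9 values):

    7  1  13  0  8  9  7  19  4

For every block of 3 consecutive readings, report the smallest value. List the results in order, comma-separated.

(7, 1, 13) → min 1
(1, 13, 0) → min 0
(13, 0, 8) → min 0
(0, 8, 9) → min 0
(8, 9, 7) → min 7
(9, 7, 19) → min 7
(7, 19, 4) → min 4

1, 0, 0, 0, 7, 7, 4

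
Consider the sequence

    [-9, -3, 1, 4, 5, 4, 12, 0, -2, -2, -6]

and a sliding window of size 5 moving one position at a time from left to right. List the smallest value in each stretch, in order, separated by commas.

-9 -3 1 4 5 → min -9
-3 1 4 5 4 → min -3
1 4 5 4 12 → min 1
4 5 4 12 0 → min 0
5 4 12 0 -2 → min -2
4 12 0 -2 -2 → min -2
12 0 -2 -2 -6 → min -6

-9, -3, 1, 0, -2, -2, -6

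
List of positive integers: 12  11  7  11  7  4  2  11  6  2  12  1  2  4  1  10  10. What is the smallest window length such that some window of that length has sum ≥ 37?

Extend right; whenever the sum reaches 37, record the length and shrink from the left:
add 12: running sum 12 < 37
add 11: running sum 23 < 37
add 7: running sum 30 < 37
end 3: [12, 11, 7, 11] sum 41, len 4
end 4: [12, 11, 7, 11, 7] sum 48, len 5
end 5: [11, 7, 11, 7, 4] sum 40, len 5
end 6: [11, 7, 11, 7, 4, 2] sum 42, len 6
end 7: [7, 11, 7, 4, 2, 11] sum 42, len 6
end 8: [11, 7, 4, 2, 11, 6] sum 41, len 6
end 9: [11, 7, 4, 2, 11, 6, 2] sum 43, len 7
end 10: [4, 2, 11, 6, 2, 12] sum 37, len 6
end 11: [4, 2, 11, 6, 2, 12, 1] sum 38, len 7
end 12: [4, 2, 11, 6, 2, 12, 1, 2] sum 40, len 8
end 13: [11, 6, 2, 12, 1, 2, 4] sum 38, len 7
end 14: [11, 6, 2, 12, 1, 2, 4, 1] sum 39, len 8
end 15: [6, 2, 12, 1, 2, 4, 1, 10] sum 38, len 8
end 16: [12, 1, 2, 4, 1, 10, 10] sum 40, len 7
Shortest qualifying length: 4.

4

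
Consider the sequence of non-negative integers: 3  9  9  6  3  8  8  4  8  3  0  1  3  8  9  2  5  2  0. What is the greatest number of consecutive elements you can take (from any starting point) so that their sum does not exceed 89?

18

Extend to the right; shrink from the left whenever the sum exceeds 89:
add 3: [3] sum 3, len 1
add 9: [3, 9] sum 12, len 2
add 9: [3, 9, 9] sum 21, len 3
add 6: [3, 9, 9, 6] sum 27, len 4
add 3: [3, 9, 9, 6, 3] sum 30, len 5
add 8: [3, 9, 9, 6, 3, 8] sum 38, len 6
add 8: [3, 9, 9, 6, 3, 8, 8] sum 46, len 7
add 4: [3, 9, 9, 6, 3, 8, 8, 4] sum 50, len 8
add 8: [3, 9, 9, 6, 3, 8, 8, 4, 8] sum 58, len 9
add 3: [3, 9, 9, 6, 3, 8, 8, 4, 8, 3] sum 61, len 10
add 0: [3, 9, 9, 6, 3, 8, 8, 4, 8, 3, 0] sum 61, len 11
add 1: [3, 9, 9, 6, 3, 8, 8, 4, 8, 3, 0, 1] sum 62, len 12
add 3: [3, 9, 9, 6, 3, 8, 8, 4, 8, 3, 0, 1, 3] sum 65, len 13
add 8: [3, 9, 9, 6, 3, 8, 8, 4, 8, 3, 0, 1, 3, 8] sum 73, len 14
add 9: [3, 9, 9, 6, 3, 8, 8, 4, 8, 3, 0, 1, 3, 8, 9] sum 82, len 15
add 2: [3, 9, 9, 6, 3, 8, 8, 4, 8, 3, 0, 1, 3, 8, 9, 2] sum 84, len 16
add 5: [3, 9, 9, 6, 3, 8, 8, 4, 8, 3, 0, 1, 3, 8, 9, 2, 5] sum 89, len 17
add 2: [9, 9, 6, 3, 8, 8, 4, 8, 3, 0, 1, 3, 8, 9, 2, 5, 2] sum 88, len 17
add 0: [9, 9, 6, 3, 8, 8, 4, 8, 3, 0, 1, 3, 8, 9, 2, 5, 2, 0] sum 88, len 18
Longest length seen: 18.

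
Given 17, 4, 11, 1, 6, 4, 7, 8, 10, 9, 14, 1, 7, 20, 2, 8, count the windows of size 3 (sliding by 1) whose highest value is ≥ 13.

7

17 4 11 → max 17  ≥ 13 ✓
4 11 1 → max 11
11 1 6 → max 11
1 6 4 → max 6
6 4 7 → max 7
4 7 8 → max 8
7 8 10 → max 10
8 10 9 → max 10
10 9 14 → max 14  ≥ 13 ✓
9 14 1 → max 14  ≥ 13 ✓
14 1 7 → max 14  ≥ 13 ✓
1 7 20 → max 20  ≥ 13 ✓
7 20 2 → max 20  ≥ 13 ✓
20 2 8 → max 20  ≥ 13 ✓
7 windows satisfy the condition.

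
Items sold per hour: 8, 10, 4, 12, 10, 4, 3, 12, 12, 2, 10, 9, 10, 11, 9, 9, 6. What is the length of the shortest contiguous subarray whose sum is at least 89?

10

Extend right; whenever the sum reaches 89, record the length and shrink from the left:
add 8: running sum 8 < 89
add 10: running sum 18 < 89
add 4: running sum 22 < 89
add 12: running sum 34 < 89
add 10: running sum 44 < 89
add 4: running sum 48 < 89
add 3: running sum 51 < 89
add 12: running sum 63 < 89
add 12: running sum 75 < 89
add 2: running sum 77 < 89
add 10: running sum 87 < 89
end 11: [8, 10, 4, 12, 10, 4, 3, 12, 12, 2, 10, 9] sum 96, len 12
end 12: [10, 4, 12, 10, 4, 3, 12, 12, 2, 10, 9, 10] sum 98, len 12
end 13: [12, 10, 4, 3, 12, 12, 2, 10, 9, 10, 11] sum 95, len 11
end 14: [10, 4, 3, 12, 12, 2, 10, 9, 10, 11, 9] sum 92, len 11
end 15: [4, 3, 12, 12, 2, 10, 9, 10, 11, 9, 9] sum 91, len 11
end 16: [12, 12, 2, 10, 9, 10, 11, 9, 9, 6] sum 90, len 10
Shortest qualifying length: 10.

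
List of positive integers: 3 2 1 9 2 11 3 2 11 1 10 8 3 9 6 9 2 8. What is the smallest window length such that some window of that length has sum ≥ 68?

add 3: running sum 3 < 68
add 2: running sum 5 < 68
add 1: running sum 6 < 68
add 9: running sum 15 < 68
add 2: running sum 17 < 68
add 11: running sum 28 < 68
add 3: running sum 31 < 68
add 2: running sum 33 < 68
add 11: running sum 44 < 68
add 1: running sum 45 < 68
add 10: running sum 55 < 68
add 8: running sum 63 < 68
add 3: running sum 66 < 68
add 9: shortest ending here [9, 2, 11, 3, 2, 11, 1, 10, 8, 3, 9] sum 69, len 11
add 6: shortest ending here [9, 2, 11, 3, 2, 11, 1, 10, 8, 3, 9, 6] sum 75, len 12
add 9: shortest ending here [11, 3, 2, 11, 1, 10, 8, 3, 9, 6, 9] sum 73, len 11
add 2: shortest ending here [11, 3, 2, 11, 1, 10, 8, 3, 9, 6, 9, 2] sum 75, len 12
add 8: shortest ending here [2, 11, 1, 10, 8, 3, 9, 6, 9, 2, 8] sum 69, len 11
Shortest qualifying length: 11.

11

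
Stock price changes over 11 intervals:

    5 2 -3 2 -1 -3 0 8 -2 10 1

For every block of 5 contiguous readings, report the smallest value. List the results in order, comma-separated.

Sliding a size-5 window across the 11 values:
5 2 -3 2 -1 → min -3
2 -3 2 -1 -3 → min -3
-3 2 -1 -3 0 → min -3
2 -1 -3 0 8 → min -3
-1 -3 0 8 -2 → min -3
-3 0 8 -2 10 → min -3
0 8 -2 10 1 → min -2

-3, -3, -3, -3, -3, -3, -2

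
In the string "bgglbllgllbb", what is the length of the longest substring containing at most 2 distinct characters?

[b] 1 distinct, len 1
[b, g] 2 distinct, len 2
[b, g, g] 2 distinct, len 3
[g, g, l] 2 distinct, len 3
[l, b] 2 distinct, len 2
[l, b, l] 2 distinct, len 3
[l, b, l, l] 2 distinct, len 4
[l, l, g] 2 distinct, len 3
[l, l, g, l] 2 distinct, len 4
[l, l, g, l, l] 2 distinct, len 5
[l, l, b] 2 distinct, len 3
[l, l, b, b] 2 distinct, len 4
Longest length with ≤2 distinct: 5.

5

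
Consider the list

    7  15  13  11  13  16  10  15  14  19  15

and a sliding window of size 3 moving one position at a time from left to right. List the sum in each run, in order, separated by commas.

35, 39, 37, 40, 39, 41, 39, 48, 48

Sliding a size-3 window across the 11 values:
[7, 15, 13] → sum 35
[15, 13, 11] → sum 39
[13, 11, 13] → sum 37
[11, 13, 16] → sum 40
[13, 16, 10] → sum 39
[16, 10, 15] → sum 41
[10, 15, 14] → sum 39
[15, 14, 19] → sum 48
[14, 19, 15] → sum 48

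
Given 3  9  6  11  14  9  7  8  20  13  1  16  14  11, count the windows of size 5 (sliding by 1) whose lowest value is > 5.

5

(3, 9, 6, 11, 14) → min 3
(9, 6, 11, 14, 9) → min 6  > 5 ✓
(6, 11, 14, 9, 7) → min 6  > 5 ✓
(11, 14, 9, 7, 8) → min 7  > 5 ✓
(14, 9, 7, 8, 20) → min 7  > 5 ✓
(9, 7, 8, 20, 13) → min 7  > 5 ✓
(7, 8, 20, 13, 1) → min 1
(8, 20, 13, 1, 16) → min 1
(20, 13, 1, 16, 14) → min 1
(13, 1, 16, 14, 11) → min 1
5 windows satisfy the condition.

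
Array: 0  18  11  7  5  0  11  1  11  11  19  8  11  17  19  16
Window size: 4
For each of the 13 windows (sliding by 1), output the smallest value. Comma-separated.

Sliding a size-4 window across the 16 values:
(0, 18, 11, 7) → min 0
(18, 11, 7, 5) → min 5
(11, 7, 5, 0) → min 0
(7, 5, 0, 11) → min 0
(5, 0, 11, 1) → min 0
(0, 11, 1, 11) → min 0
(11, 1, 11, 11) → min 1
(1, 11, 11, 19) → min 1
(11, 11, 19, 8) → min 8
(11, 19, 8, 11) → min 8
(19, 8, 11, 17) → min 8
(8, 11, 17, 19) → min 8
(11, 17, 19, 16) → min 11

0, 5, 0, 0, 0, 0, 1, 1, 8, 8, 8, 8, 11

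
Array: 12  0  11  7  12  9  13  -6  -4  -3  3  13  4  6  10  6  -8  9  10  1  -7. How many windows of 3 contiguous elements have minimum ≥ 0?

10

12 0 11 → min 0  ≥ 0 ✓
0 11 7 → min 0  ≥ 0 ✓
11 7 12 → min 7  ≥ 0 ✓
7 12 9 → min 7  ≥ 0 ✓
12 9 13 → min 9  ≥ 0 ✓
9 13 -6 → min -6
13 -6 -4 → min -6
-6 -4 -3 → min -6
-4 -3 3 → min -4
-3 3 13 → min -3
3 13 4 → min 3  ≥ 0 ✓
13 4 6 → min 4  ≥ 0 ✓
4 6 10 → min 4  ≥ 0 ✓
6 10 6 → min 6  ≥ 0 ✓
10 6 -8 → min -8
6 -8 9 → min -8
-8 9 10 → min -8
9 10 1 → min 1  ≥ 0 ✓
10 1 -7 → min -7
10 windows satisfy the condition.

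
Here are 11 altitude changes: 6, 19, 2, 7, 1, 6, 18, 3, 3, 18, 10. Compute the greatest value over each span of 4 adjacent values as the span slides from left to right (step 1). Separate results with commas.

19, 19, 7, 18, 18, 18, 18, 18

(6, 19, 2, 7) → max 19
(19, 2, 7, 1) → max 19
(2, 7, 1, 6) → max 7
(7, 1, 6, 18) → max 18
(1, 6, 18, 3) → max 18
(6, 18, 3, 3) → max 18
(18, 3, 3, 18) → max 18
(3, 3, 18, 10) → max 18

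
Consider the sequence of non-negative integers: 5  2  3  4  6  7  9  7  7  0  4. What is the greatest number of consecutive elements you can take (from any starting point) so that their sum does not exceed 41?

add 5: [5] sum 5, len 1
add 2: [5, 2] sum 7, len 2
add 3: [5, 2, 3] sum 10, len 3
add 4: [5, 2, 3, 4] sum 14, len 4
add 6: [5, 2, 3, 4, 6] sum 20, len 5
add 7: [5, 2, 3, 4, 6, 7] sum 27, len 6
add 9: [5, 2, 3, 4, 6, 7, 9] sum 36, len 7
add 7: [2, 3, 4, 6, 7, 9, 7] sum 38, len 7
add 7: [4, 6, 7, 9, 7, 7] sum 40, len 6
add 0: [4, 6, 7, 9, 7, 7, 0] sum 40, len 7
add 4: [6, 7, 9, 7, 7, 0, 4] sum 40, len 7
Longest length seen: 7.

7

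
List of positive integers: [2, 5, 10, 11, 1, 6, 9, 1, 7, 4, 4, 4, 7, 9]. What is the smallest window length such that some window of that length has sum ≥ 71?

12

add 2: running sum 2 < 71
add 5: running sum 7 < 71
add 10: running sum 17 < 71
add 11: running sum 28 < 71
add 1: running sum 29 < 71
add 6: running sum 35 < 71
add 9: running sum 44 < 71
add 1: running sum 45 < 71
add 7: running sum 52 < 71
add 4: running sum 56 < 71
add 4: running sum 60 < 71
add 4: running sum 64 < 71
end 12: [2, 5, 10, 11, 1, 6, 9, 1, 7, 4, 4, 4, 7] sum 71, len 13
end 13: [10, 11, 1, 6, 9, 1, 7, 4, 4, 4, 7, 9] sum 73, len 12
Shortest qualifying length: 12.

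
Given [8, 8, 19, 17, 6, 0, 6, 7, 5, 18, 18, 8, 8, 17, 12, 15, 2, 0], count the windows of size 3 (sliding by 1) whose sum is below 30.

[8, 8, 19] → sum 35
[8, 19, 17] → sum 44
[19, 17, 6] → sum 42
[17, 6, 0] → sum 23  < 30 ✓
[6, 0, 6] → sum 12  < 30 ✓
[0, 6, 7] → sum 13  < 30 ✓
[6, 7, 5] → sum 18  < 30 ✓
[7, 5, 18] → sum 30
[5, 18, 18] → sum 41
[18, 18, 8] → sum 44
[18, 8, 8] → sum 34
[8, 8, 17] → sum 33
[8, 17, 12] → sum 37
[17, 12, 15] → sum 44
[12, 15, 2] → sum 29  < 30 ✓
[15, 2, 0] → sum 17  < 30 ✓
6 windows satisfy the condition.

6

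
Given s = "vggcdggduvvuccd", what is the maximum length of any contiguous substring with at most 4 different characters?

[v] 1 distinct, len 1
[v, g] 2 distinct, len 2
[v, g, g] 2 distinct, len 3
[v, g, g, c] 3 distinct, len 4
[v, g, g, c, d] 4 distinct, len 5
[v, g, g, c, d, g] 4 distinct, len 6
[v, g, g, c, d, g, g] 4 distinct, len 7
[v, g, g, c, d, g, g, d] 4 distinct, len 8
[g, g, c, d, g, g, d, u] 4 distinct, len 8
[d, g, g, d, u, v] 4 distinct, len 6
[d, g, g, d, u, v, v] 4 distinct, len 7
[d, g, g, d, u, v, v, u] 4 distinct, len 8
[d, u, v, v, u, c] 4 distinct, len 6
[d, u, v, v, u, c, c] 4 distinct, len 7
[d, u, v, v, u, c, c, d] 4 distinct, len 8
Longest length with ≤4 distinct: 8.

8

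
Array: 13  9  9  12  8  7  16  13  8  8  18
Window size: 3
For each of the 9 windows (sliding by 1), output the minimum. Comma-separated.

9, 9, 8, 7, 7, 7, 8, 8, 8

(13, 9, 9) → min 9
(9, 9, 12) → min 9
(9, 12, 8) → min 8
(12, 8, 7) → min 7
(8, 7, 16) → min 7
(7, 16, 13) → min 7
(16, 13, 8) → min 8
(13, 8, 8) → min 8
(8, 8, 18) → min 8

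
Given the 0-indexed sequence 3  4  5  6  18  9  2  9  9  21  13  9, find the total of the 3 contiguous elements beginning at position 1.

Elements at indices 1..3: 4, 5, 6
sum(4, 5, 6) = 15

15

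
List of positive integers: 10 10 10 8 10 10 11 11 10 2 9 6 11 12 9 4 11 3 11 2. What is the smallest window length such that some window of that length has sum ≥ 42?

add 10: running sum 10 < 42
add 10: running sum 20 < 42
add 10: running sum 30 < 42
add 8: running sum 38 < 42
add 10: shortest ending here [10, 10, 10, 8, 10] sum 48, len 5
add 10: shortest ending here [10, 10, 8, 10, 10] sum 48, len 5
add 11: shortest ending here [10, 8, 10, 10, 11] sum 49, len 5
add 11: shortest ending here [10, 10, 11, 11] sum 42, len 4
add 10: shortest ending here [10, 11, 11, 10] sum 42, len 4
add 2: shortest ending here [10, 11, 11, 10, 2] sum 44, len 5
add 9: shortest ending here [11, 11, 10, 2, 9] sum 43, len 5
add 6: shortest ending here [11, 11, 10, 2, 9, 6] sum 49, len 6
add 11: shortest ending here [11, 10, 2, 9, 6, 11] sum 49, len 6
add 12: shortest ending here [10, 2, 9, 6, 11, 12] sum 50, len 6
add 9: shortest ending here [9, 6, 11, 12, 9] sum 47, len 5
add 4: shortest ending here [6, 11, 12, 9, 4] sum 42, len 5
add 11: shortest ending here [11, 12, 9, 4, 11] sum 47, len 5
add 3: shortest ending here [11, 12, 9, 4, 11, 3] sum 50, len 6
add 11: shortest ending here [12, 9, 4, 11, 3, 11] sum 50, len 6
add 2: shortest ending here [12, 9, 4, 11, 3, 11, 2] sum 52, len 7
Shortest qualifying length: 4.

4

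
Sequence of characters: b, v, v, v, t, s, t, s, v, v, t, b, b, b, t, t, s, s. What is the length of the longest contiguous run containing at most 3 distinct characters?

[b] 1 distinct, len 1
[b, v] 2 distinct, len 2
[b, v, v] 2 distinct, len 3
[b, v, v, v] 2 distinct, len 4
[b, v, v, v, t] 3 distinct, len 5
[v, v, v, t, s] 3 distinct, len 5
[v, v, v, t, s, t] 3 distinct, len 6
[v, v, v, t, s, t, s] 3 distinct, len 7
[v, v, v, t, s, t, s, v] 3 distinct, len 8
[v, v, v, t, s, t, s, v, v] 3 distinct, len 9
[v, v, v, t, s, t, s, v, v, t] 3 distinct, len 10
[v, v, t, b] 3 distinct, len 4
[v, v, t, b, b] 3 distinct, len 5
[v, v, t, b, b, b] 3 distinct, len 6
[v, v, t, b, b, b, t] 3 distinct, len 7
[v, v, t, b, b, b, t, t] 3 distinct, len 8
[t, b, b, b, t, t, s] 3 distinct, len 7
[t, b, b, b, t, t, s, s] 3 distinct, len 8
Longest length with ≤3 distinct: 10.

10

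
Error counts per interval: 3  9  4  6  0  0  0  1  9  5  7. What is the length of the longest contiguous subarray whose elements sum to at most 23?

Extend to the right; shrink from the left whenever the sum exceeds 23:
→ 3: sum 3, len 1
→ 9: sum 12, len 2
→ 4: sum 16, len 3
→ 6: sum 22, len 4
→ 0: sum 22, len 5
→ 0: sum 22, len 6
→ 0: sum 22, len 7
→ 1: sum 23, len 8
→ 9 (dropped 3, 9): sum 20, len 7
→ 5 (dropped 4): sum 21, len 7
→ 7 (dropped 6): sum 22, len 7
Longest length seen: 8.

8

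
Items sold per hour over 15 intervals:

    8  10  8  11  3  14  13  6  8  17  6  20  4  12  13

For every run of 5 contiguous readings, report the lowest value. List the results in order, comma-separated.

8 10 8 11 3 → min 3
10 8 11 3 14 → min 3
8 11 3 14 13 → min 3
11 3 14 13 6 → min 3
3 14 13 6 8 → min 3
14 13 6 8 17 → min 6
13 6 8 17 6 → min 6
6 8 17 6 20 → min 6
8 17 6 20 4 → min 4
17 6 20 4 12 → min 4
6 20 4 12 13 → min 4

3, 3, 3, 3, 3, 6, 6, 6, 4, 4, 4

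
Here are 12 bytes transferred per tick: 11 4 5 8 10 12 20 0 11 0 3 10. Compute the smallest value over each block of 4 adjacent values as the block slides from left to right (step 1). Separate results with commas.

4, 4, 5, 8, 0, 0, 0, 0, 0

Sliding a size-4 window across the 12 values:
(11, 4, 5, 8) → min 4
(4, 5, 8, 10) → min 4
(5, 8, 10, 12) → min 5
(8, 10, 12, 20) → min 8
(10, 12, 20, 0) → min 0
(12, 20, 0, 11) → min 0
(20, 0, 11, 0) → min 0
(0, 11, 0, 3) → min 0
(11, 0, 3, 10) → min 0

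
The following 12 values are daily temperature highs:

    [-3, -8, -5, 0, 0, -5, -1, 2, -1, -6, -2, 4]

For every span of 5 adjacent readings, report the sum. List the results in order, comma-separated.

(-3, -8, -5, 0, 0) → sum -16
(-8, -5, 0, 0, -5) → sum -18
(-5, 0, 0, -5, -1) → sum -11
(0, 0, -5, -1, 2) → sum -4
(0, -5, -1, 2, -1) → sum -5
(-5, -1, 2, -1, -6) → sum -11
(-1, 2, -1, -6, -2) → sum -8
(2, -1, -6, -2, 4) → sum -3

-16, -18, -11, -4, -5, -11, -8, -3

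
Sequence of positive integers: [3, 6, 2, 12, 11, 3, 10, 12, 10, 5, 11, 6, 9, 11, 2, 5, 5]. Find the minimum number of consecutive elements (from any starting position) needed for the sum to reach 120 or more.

add 3: running sum 3 < 120
add 6: running sum 9 < 120
add 2: running sum 11 < 120
add 12: running sum 23 < 120
add 11: running sum 34 < 120
add 3: running sum 37 < 120
add 10: running sum 47 < 120
add 12: running sum 59 < 120
add 10: running sum 69 < 120
add 5: running sum 74 < 120
add 11: running sum 85 < 120
add 6: running sum 91 < 120
add 9: running sum 100 < 120
add 11: running sum 111 < 120
add 2: running sum 113 < 120
add 5: running sum 118 < 120
add 5: shortest ending here [6, 2, 12, 11, 3, 10, 12, 10, 5, 11, 6, 9, 11, 2, 5, 5] sum 120, len 16
Shortest qualifying length: 16.

16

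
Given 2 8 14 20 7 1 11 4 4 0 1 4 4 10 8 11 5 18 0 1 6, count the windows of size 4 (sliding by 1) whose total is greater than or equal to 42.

(2, 8, 14, 20) → sum 44  ≥ 42 ✓
(8, 14, 20, 7) → sum 49  ≥ 42 ✓
(14, 20, 7, 1) → sum 42  ≥ 42 ✓
(20, 7, 1, 11) → sum 39
(7, 1, 11, 4) → sum 23
(1, 11, 4, 4) → sum 20
(11, 4, 4, 0) → sum 19
(4, 4, 0, 1) → sum 9
(4, 0, 1, 4) → sum 9
(0, 1, 4, 4) → sum 9
(1, 4, 4, 10) → sum 19
(4, 4, 10, 8) → sum 26
(4, 10, 8, 11) → sum 33
(10, 8, 11, 5) → sum 34
(8, 11, 5, 18) → sum 42  ≥ 42 ✓
(11, 5, 18, 0) → sum 34
(5, 18, 0, 1) → sum 24
(18, 0, 1, 6) → sum 25
4 windows satisfy the condition.

4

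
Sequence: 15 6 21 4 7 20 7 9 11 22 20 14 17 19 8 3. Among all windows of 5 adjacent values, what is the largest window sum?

92

[15, 6, 21, 4, 7] → sum 53
[6, 21, 4, 7, 20] → sum 58
[21, 4, 7, 20, 7] → sum 59
[4, 7, 20, 7, 9] → sum 47
[7, 20, 7, 9, 11] → sum 54
[20, 7, 9, 11, 22] → sum 69
[7, 9, 11, 22, 20] → sum 69
[9, 11, 22, 20, 14] → sum 76
[11, 22, 20, 14, 17] → sum 84
[22, 20, 14, 17, 19] → sum 92
[20, 14, 17, 19, 8] → sum 78
[14, 17, 19, 8, 3] → sum 61
Largest of these is 92.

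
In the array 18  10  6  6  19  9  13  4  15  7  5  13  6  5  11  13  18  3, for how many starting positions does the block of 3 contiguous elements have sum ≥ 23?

[18, 10, 6] → sum 34  ≥ 23 ✓
[10, 6, 6] → sum 22
[6, 6, 19] → sum 31  ≥ 23 ✓
[6, 19, 9] → sum 34  ≥ 23 ✓
[19, 9, 13] → sum 41  ≥ 23 ✓
[9, 13, 4] → sum 26  ≥ 23 ✓
[13, 4, 15] → sum 32  ≥ 23 ✓
[4, 15, 7] → sum 26  ≥ 23 ✓
[15, 7, 5] → sum 27  ≥ 23 ✓
[7, 5, 13] → sum 25  ≥ 23 ✓
[5, 13, 6] → sum 24  ≥ 23 ✓
[13, 6, 5] → sum 24  ≥ 23 ✓
[6, 5, 11] → sum 22
[5, 11, 13] → sum 29  ≥ 23 ✓
[11, 13, 18] → sum 42  ≥ 23 ✓
[13, 18, 3] → sum 34  ≥ 23 ✓
14 windows satisfy the condition.

14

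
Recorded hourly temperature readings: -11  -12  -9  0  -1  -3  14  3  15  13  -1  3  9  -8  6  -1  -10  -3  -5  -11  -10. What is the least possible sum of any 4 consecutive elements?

-11 -12 -9 0 → sum -32
-12 -9 0 -1 → sum -22
-9 0 -1 -3 → sum -13
0 -1 -3 14 → sum 10
-1 -3 14 3 → sum 13
-3 14 3 15 → sum 29
14 3 15 13 → sum 45
3 15 13 -1 → sum 30
15 13 -1 3 → sum 30
13 -1 3 9 → sum 24
-1 3 9 -8 → sum 3
3 9 -8 6 → sum 10
9 -8 6 -1 → sum 6
-8 6 -1 -10 → sum -13
6 -1 -10 -3 → sum -8
-1 -10 -3 -5 → sum -19
-10 -3 -5 -11 → sum -29
-3 -5 -11 -10 → sum -29
Least of these is -32.

-32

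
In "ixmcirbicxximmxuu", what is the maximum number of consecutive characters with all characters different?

6

[i] len 1
[i, x] len 2
[i, x, m] len 3
[i, x, m, c] len 4
[x, m, c, i] len 4
[x, m, c, i, r] len 5
[x, m, c, i, r, b] len 6
[r, b, i] len 3
[r, b, i, c] len 4
[r, b, i, c, x] len 5
[x] len 1
[x, i] len 2
[x, i, m] len 3
[m] len 1
[m, x] len 2
[m, x, u] len 3
[u] len 1
Longest all-distinct length: 6.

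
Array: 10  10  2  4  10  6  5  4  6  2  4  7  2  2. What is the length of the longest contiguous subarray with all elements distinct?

5

add 10: [10] len 1
add 10 (repeat 10, move left end past it): [10] len 1
add 2: [10, 2] len 2
add 4: [10, 2, 4] len 3
add 10 (repeat 10, move left end past it): [2, 4, 10] len 3
add 6: [2, 4, 10, 6] len 4
add 5: [2, 4, 10, 6, 5] len 5
add 4 (repeat 4, move left end past it): [10, 6, 5, 4] len 4
add 6 (repeat 6, move left end past it): [5, 4, 6] len 3
add 2: [5, 4, 6, 2] len 4
add 4 (repeat 4, move left end past it): [6, 2, 4] len 3
add 7: [6, 2, 4, 7] len 4
add 2 (repeat 2, move left end past it): [4, 7, 2] len 3
add 2 (repeat 2, move left end past it): [2] len 1
Longest all-distinct length: 5.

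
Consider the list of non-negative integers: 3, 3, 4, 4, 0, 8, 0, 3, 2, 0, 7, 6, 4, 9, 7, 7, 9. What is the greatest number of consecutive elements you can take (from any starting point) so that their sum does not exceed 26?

9

[3] sum 3 len 1
[3, 3] sum 6 len 2
[3, 3, 4] sum 10 len 3
[3, 3, 4, 4] sum 14 len 4
[3, 3, 4, 4, 0] sum 14 len 5
[3, 3, 4, 4, 0, 8] sum 22 len 6
[3, 3, 4, 4, 0, 8, 0] sum 22 len 7
[3, 3, 4, 4, 0, 8, 0, 3] sum 25 len 8
[3, 4, 4, 0, 8, 0, 3, 2] sum 24 len 8
[3, 4, 4, 0, 8, 0, 3, 2, 0] sum 24 len 9
[4, 0, 8, 0, 3, 2, 0, 7] sum 24 len 8
[0, 8, 0, 3, 2, 0, 7, 6] sum 26 len 8
[0, 3, 2, 0, 7, 6, 4] sum 22 len 7
[0, 7, 6, 4, 9] sum 26 len 5
[6, 4, 9, 7] sum 26 len 4
[9, 7, 7] sum 23 len 3
[7, 7, 9] sum 23 len 3
Longest length seen: 9.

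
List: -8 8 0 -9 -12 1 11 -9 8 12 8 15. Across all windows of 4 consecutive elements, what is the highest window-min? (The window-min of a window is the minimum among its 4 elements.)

Each size-4 window and its min:
-8 8 0 -9 → min -9
8 0 -9 -12 → min -12
0 -9 -12 1 → min -12
-9 -12 1 11 → min -12
-12 1 11 -9 → min -12
1 11 -9 8 → min -9
11 -9 8 12 → min -9
-9 8 12 8 → min -9
8 12 8 15 → min 8
Highest of these is 8.

8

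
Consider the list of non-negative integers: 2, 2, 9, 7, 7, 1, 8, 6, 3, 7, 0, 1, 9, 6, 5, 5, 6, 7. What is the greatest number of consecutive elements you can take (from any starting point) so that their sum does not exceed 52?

Extend to the right; shrink from the left whenever the sum exceeds 52:
→ 2: sum 2, len 1
→ 2: sum 4, len 2
→ 9: sum 13, len 3
→ 7: sum 20, len 4
→ 7: sum 27, len 5
→ 1: sum 28, len 6
→ 8: sum 36, len 7
→ 6: sum 42, len 8
→ 3: sum 45, len 9
→ 7: sum 52, len 10
→ 0: sum 52, len 11
→ 1 (dropped 2): sum 51, len 11
→ 9 (dropped 2, 9): sum 49, len 10
→ 6 (dropped 7): sum 48, len 10
→ 5 (dropped 7): sum 46, len 10
→ 5: sum 51, len 11
→ 6 (dropped 1, 8): sum 48, len 10
→ 7 (dropped 6): sum 49, len 10
Longest length seen: 11.

11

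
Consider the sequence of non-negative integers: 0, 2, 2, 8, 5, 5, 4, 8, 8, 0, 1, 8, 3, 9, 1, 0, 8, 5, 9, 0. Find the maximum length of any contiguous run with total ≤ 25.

[0] sum 0 len 1
[0, 2] sum 2 len 2
[0, 2, 2] sum 4 len 3
[0, 2, 2, 8] sum 12 len 4
[0, 2, 2, 8, 5] sum 17 len 5
[0, 2, 2, 8, 5, 5] sum 22 len 6
[2, 8, 5, 5, 4] sum 24 len 5
[5, 5, 4, 8] sum 22 len 4
[5, 4, 8, 8] sum 25 len 4
[5, 4, 8, 8, 0] sum 25 len 5
[4, 8, 8, 0, 1] sum 21 len 5
[8, 8, 0, 1, 8] sum 25 len 5
[8, 0, 1, 8, 3] sum 20 len 5
[0, 1, 8, 3, 9] sum 21 len 5
[0, 1, 8, 3, 9, 1] sum 22 len 6
[0, 1, 8, 3, 9, 1, 0] sum 22 len 7
[3, 9, 1, 0, 8] sum 21 len 5
[9, 1, 0, 8, 5] sum 23 len 5
[1, 0, 8, 5, 9] sum 23 len 5
[1, 0, 8, 5, 9, 0] sum 23 len 6
Longest length seen: 7.

7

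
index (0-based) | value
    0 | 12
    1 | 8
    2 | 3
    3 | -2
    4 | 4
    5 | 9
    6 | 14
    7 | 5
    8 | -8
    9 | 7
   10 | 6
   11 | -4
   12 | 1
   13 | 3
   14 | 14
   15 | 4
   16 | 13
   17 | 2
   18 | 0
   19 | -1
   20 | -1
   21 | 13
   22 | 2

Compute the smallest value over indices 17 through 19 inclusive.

-1

Elements at indices 17..19: 2, 0, -1
min(2, 0, -1) = -1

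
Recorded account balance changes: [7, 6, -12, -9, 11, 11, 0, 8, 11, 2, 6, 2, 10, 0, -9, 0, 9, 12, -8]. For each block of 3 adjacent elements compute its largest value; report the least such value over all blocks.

0

(7, 6, -12) → max 7
(6, -12, -9) → max 6
(-12, -9, 11) → max 11
(-9, 11, 11) → max 11
(11, 11, 0) → max 11
(11, 0, 8) → max 11
(0, 8, 11) → max 11
(8, 11, 2) → max 11
(11, 2, 6) → max 11
(2, 6, 2) → max 6
(6, 2, 10) → max 10
(2, 10, 0) → max 10
(10, 0, -9) → max 10
(0, -9, 0) → max 0
(-9, 0, 9) → max 9
(0, 9, 12) → max 12
(9, 12, -8) → max 12
Least of these is 0.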